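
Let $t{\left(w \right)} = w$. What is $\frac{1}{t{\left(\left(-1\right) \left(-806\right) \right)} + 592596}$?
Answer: $\frac{1}{593402} \approx 1.6852 \cdot 10^{-6}$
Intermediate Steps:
$\frac{1}{t{\left(\left(-1\right) \left(-806\right) \right)} + 592596} = \frac{1}{\left(-1\right) \left(-806\right) + 592596} = \frac{1}{806 + 592596} = \frac{1}{593402}$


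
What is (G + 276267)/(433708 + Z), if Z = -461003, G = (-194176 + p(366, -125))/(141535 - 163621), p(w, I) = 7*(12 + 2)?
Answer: -610182704/60283737 ≈ -10.122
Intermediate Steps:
p(w, I) = 98 (p(w, I) = 7*14 = 98)
G = 97039/11043 (G = (-194176 + 98)/(141535 - 163621) = -194078/(-22086) = -194078*(-1/22086) = 97039/11043 ≈ 8.7874)
(G + 276267)/(433708 + Z) = (97039/11043 + 276267)/(433708 - 461003) = (3050913520/11043)/(-27295) = (3050913520/11043)*(-1/27295) = -610182704/60283737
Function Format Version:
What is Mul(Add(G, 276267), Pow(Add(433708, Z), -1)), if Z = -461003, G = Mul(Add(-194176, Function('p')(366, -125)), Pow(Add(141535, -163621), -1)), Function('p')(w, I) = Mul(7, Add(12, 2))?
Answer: Rational(-610182704, 60283737) ≈ -10.122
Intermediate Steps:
Function('p')(w, I) = 98 (Function('p')(w, I) = Mul(7, 14) = 98)
G = Rational(97039, 11043) (G = Mul(Add(-194176, 98), Pow(Add(141535, -163621), -1)) = Mul(-194078, Pow(-22086, -1)) = Mul(-194078, Rational(-1, 22086)) = Rational(97039, 11043) ≈ 8.7874)
Mul(Add(G, 276267), Pow(Add(433708, Z), -1)) = Mul(Add(Rational(97039, 11043), 276267), Pow(Add(433708, -461003), -1)) = Mul(Rational(3050913520, 11043), Pow(-27295, -1)) = Mul(Rational(3050913520, 11043), Rational(-1, 27295)) = Rational(-610182704, 60283737)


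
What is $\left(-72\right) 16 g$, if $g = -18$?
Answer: $20736$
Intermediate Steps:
$\left(-72\right) 16 g = \left(-72\right) 16 \left(-18\right) = \left(-1152\right) \left(-18\right) = 20736$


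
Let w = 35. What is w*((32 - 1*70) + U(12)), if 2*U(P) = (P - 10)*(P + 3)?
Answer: -805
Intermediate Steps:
U(P) = (-10 + P)*(3 + P)/2 (U(P) = ((P - 10)*(P + 3))/2 = ((-10 + P)*(3 + P))/2 = (-10 + P)*(3 + P)/2)
w*((32 - 1*70) + U(12)) = 35*((32 - 1*70) + (-15 + (1/2)*12**2 - 7/2*12)) = 35*((32 - 70) + (-15 + (1/2)*144 - 42)) = 35*(-38 + (-15 + 72 - 42)) = 35*(-38 + 15) = 35*(-23) = -805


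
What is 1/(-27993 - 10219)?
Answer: -1/38212 ≈ -2.6170e-5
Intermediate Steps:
1/(-27993 - 10219) = 1/(-38212) = -1/38212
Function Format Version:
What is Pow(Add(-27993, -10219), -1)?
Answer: Rational(-1, 38212) ≈ -2.6170e-5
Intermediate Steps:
Pow(Add(-27993, -10219), -1) = Pow(-38212, -1) = Rational(-1, 38212)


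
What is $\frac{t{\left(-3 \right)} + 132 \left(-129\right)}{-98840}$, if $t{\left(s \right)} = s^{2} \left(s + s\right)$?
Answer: $\frac{8541}{49420} \approx 0.17282$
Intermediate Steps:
$t{\left(s \right)} = 2 s^{3}$ ($t{\left(s \right)} = s^{2} \cdot 2 s = 2 s^{3}$)
$\frac{t{\left(-3 \right)} + 132 \left(-129\right)}{-98840} = \frac{2 \left(-3\right)^{3} + 132 \left(-129\right)}{-98840} = \left(2 \left(-27\right) - 17028\right) \left(- \frac{1}{98840}\right) = \left(-54 - 17028\right) \left(- \frac{1}{98840}\right) = \left(-17082\right) \left(- \frac{1}{98840}\right) = \frac{8541}{49420}$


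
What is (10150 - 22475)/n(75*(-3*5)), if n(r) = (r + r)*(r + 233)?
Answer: -493/80280 ≈ -0.0061410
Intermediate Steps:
n(r) = 2*r*(233 + r) (n(r) = (2*r)*(233 + r) = 2*r*(233 + r))
(10150 - 22475)/n(75*(-3*5)) = (10150 - 22475)/((2*(75*(-3*5))*(233 + 75*(-3*5)))) = -12325*(-1/(2250*(233 + 75*(-15)))) = -12325*(-1/(2250*(233 - 1125))) = -12325/(2*(-1125)*(-892)) = -12325/2007000 = -12325*1/2007000 = -493/80280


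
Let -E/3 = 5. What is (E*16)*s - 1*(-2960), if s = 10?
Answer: 560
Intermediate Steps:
E = -15 (E = -3*5 = -15)
(E*16)*s - 1*(-2960) = -15*16*10 - 1*(-2960) = -240*10 + 2960 = -2400 + 2960 = 560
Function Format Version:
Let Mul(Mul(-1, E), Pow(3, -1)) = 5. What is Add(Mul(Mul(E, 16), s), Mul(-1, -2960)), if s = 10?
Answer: 560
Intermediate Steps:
E = -15 (E = Mul(-3, 5) = -15)
Add(Mul(Mul(E, 16), s), Mul(-1, -2960)) = Add(Mul(Mul(-15, 16), 10), Mul(-1, -2960)) = Add(Mul(-240, 10), 2960) = Add(-2400, 2960) = 560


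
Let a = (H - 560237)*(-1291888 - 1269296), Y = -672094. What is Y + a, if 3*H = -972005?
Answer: 2264697253154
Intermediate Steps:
H = -972005/3 (H = (1/3)*(-972005) = -972005/3 ≈ -3.2400e+5)
a = 2264697925248 (a = (-972005/3 - 560237)*(-1291888 - 1269296) = -2652716/3*(-2561184) = 2264697925248)
Y + a = -672094 + 2264697925248 = 2264697253154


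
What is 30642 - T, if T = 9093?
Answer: 21549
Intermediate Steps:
30642 - T = 30642 - 1*9093 = 30642 - 9093 = 21549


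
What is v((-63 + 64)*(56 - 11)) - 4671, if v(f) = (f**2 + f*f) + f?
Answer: -576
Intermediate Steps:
v(f) = f + 2*f**2 (v(f) = (f**2 + f**2) + f = 2*f**2 + f = f + 2*f**2)
v((-63 + 64)*(56 - 11)) - 4671 = ((-63 + 64)*(56 - 11))*(1 + 2*((-63 + 64)*(56 - 11))) - 4671 = (1*45)*(1 + 2*(1*45)) - 4671 = 45*(1 + 2*45) - 4671 = 45*(1 + 90) - 4671 = 45*91 - 4671 = 4095 - 4671 = -576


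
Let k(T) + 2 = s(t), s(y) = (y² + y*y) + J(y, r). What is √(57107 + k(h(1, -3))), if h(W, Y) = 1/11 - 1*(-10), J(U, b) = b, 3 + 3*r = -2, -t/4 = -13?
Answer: √562602/3 ≈ 250.02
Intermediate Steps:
t = 52 (t = -4*(-13) = 52)
r = -5/3 (r = -1 + (⅓)*(-2) = -1 - ⅔ = -5/3 ≈ -1.6667)
s(y) = -5/3 + 2*y² (s(y) = (y² + y*y) - 5/3 = (y² + y²) - 5/3 = 2*y² - 5/3 = -5/3 + 2*y²)
h(W, Y) = 111/11 (h(W, Y) = 1/11 + 10 = 111/11)
k(T) = 16213/3 (k(T) = -2 + (-5/3 + 2*52²) = -2 + (-5/3 + 2*2704) = -2 + (-5/3 + 5408) = -2 + 16219/3 = 16213/3)
√(57107 + k(h(1, -3))) = √(57107 + 16213/3) = √(187534/3) = √562602/3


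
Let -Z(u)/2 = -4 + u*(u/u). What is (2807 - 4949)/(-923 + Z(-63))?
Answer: 714/263 ≈ 2.7148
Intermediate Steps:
Z(u) = 8 - 2*u (Z(u) = -2*(-4 + u*(u/u)) = -2*(-4 + u*1) = -2*(-4 + u) = 8 - 2*u)
(2807 - 4949)/(-923 + Z(-63)) = (2807 - 4949)/(-923 + (8 - 2*(-63))) = -2142/(-923 + (8 + 126)) = -2142/(-923 + 134) = -2142/(-789) = -2142*(-1/789) = 714/263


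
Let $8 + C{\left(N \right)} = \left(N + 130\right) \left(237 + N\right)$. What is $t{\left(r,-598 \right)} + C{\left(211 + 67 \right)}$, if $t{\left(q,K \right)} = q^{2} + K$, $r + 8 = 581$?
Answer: $537843$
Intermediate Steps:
$C{\left(N \right)} = -8 + \left(130 + N\right) \left(237 + N\right)$ ($C{\left(N \right)} = -8 + \left(N + 130\right) \left(237 + N\right) = -8 + \left(130 + N\right) \left(237 + N\right)$)
$r = 573$ ($r = -8 + 581 = 573$)
$t{\left(q,K \right)} = K + q^{2}$
$t{\left(r,-598 \right)} + C{\left(211 + 67 \right)} = \left(-598 + 573^{2}\right) + \left(30802 + \left(211 + 67\right)^{2} + 367 \left(211 + 67\right)\right) = \left(-598 + 328329\right) + \left(30802 + 278^{2} + 367 \cdot 278\right) = 327731 + \left(30802 + 77284 + 102026\right) = 327731 + 210112 = 537843$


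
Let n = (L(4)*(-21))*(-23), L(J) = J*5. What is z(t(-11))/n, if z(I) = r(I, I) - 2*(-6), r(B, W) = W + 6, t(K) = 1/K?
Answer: 197/106260 ≈ 0.0018539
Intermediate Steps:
L(J) = 5*J
r(B, W) = 6 + W
z(I) = 18 + I (z(I) = (6 + I) - 2*(-6) = (6 + I) + 12 = 18 + I)
n = 9660 (n = ((5*4)*(-21))*(-23) = (20*(-21))*(-23) = -420*(-23) = 9660)
z(t(-11))/n = (18 + 1/(-11))/9660 = (18 - 1/11)*(1/9660) = (197/11)*(1/9660) = 197/106260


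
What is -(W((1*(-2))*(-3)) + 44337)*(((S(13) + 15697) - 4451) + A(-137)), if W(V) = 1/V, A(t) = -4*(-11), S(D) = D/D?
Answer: -3003665693/6 ≈ -5.0061e+8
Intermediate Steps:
S(D) = 1
A(t) = 44
-(W((1*(-2))*(-3)) + 44337)*(((S(13) + 15697) - 4451) + A(-137)) = -(1/((1*(-2))*(-3)) + 44337)*(((1 + 15697) - 4451) + 44) = -(1/(-2*(-3)) + 44337)*((15698 - 4451) + 44) = -(1/6 + 44337)*(11247 + 44) = -(⅙ + 44337)*11291 = -266023*11291/6 = -1*3003665693/6 = -3003665693/6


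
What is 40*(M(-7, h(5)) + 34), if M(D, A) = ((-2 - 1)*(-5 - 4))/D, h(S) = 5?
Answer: 8440/7 ≈ 1205.7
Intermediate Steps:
M(D, A) = 27/D (M(D, A) = (-3*(-9))/D = 27/D)
40*(M(-7, h(5)) + 34) = 40*(27/(-7) + 34) = 40*(27*(-⅐) + 34) = 40*(-27/7 + 34) = 40*(211/7) = 8440/7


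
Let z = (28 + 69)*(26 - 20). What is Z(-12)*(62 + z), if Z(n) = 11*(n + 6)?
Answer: -42504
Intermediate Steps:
z = 582 (z = 97*6 = 582)
Z(n) = 66 + 11*n (Z(n) = 11*(6 + n) = 66 + 11*n)
Z(-12)*(62 + z) = (66 + 11*(-12))*(62 + 582) = (66 - 132)*644 = -66*644 = -42504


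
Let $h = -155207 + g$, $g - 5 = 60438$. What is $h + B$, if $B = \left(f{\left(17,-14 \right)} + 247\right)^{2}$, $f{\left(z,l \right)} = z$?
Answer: $-25068$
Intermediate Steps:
$g = 60443$ ($g = 5 + 60438 = 60443$)
$h = -94764$ ($h = -155207 + 60443 = -94764$)
$B = 69696$ ($B = \left(17 + 247\right)^{2} = 264^{2} = 69696$)
$h + B = -94764 + 69696 = -25068$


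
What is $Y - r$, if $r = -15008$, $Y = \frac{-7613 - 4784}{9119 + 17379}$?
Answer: $\frac{397669587}{26498} \approx 15008.0$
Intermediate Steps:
$Y = - \frac{12397}{26498} \approx -0.46785$
$Y - r = - \frac{12397}{26498} - -15008 = - \frac{12397}{26498} + 15008 = \frac{397669587}{26498}$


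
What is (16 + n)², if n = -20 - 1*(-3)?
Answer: 1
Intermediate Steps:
n = -17 (n = -20 + 3 = -17)
(16 + n)² = (16 - 17)² = (-1)² = 1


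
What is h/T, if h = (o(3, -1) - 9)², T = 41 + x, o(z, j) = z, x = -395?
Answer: -6/59 ≈ -0.10169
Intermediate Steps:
T = -354 (T = 41 - 395 = -354)
h = 36 (h = (3 - 9)² = (-6)² = 36)
h/T = 36/(-354) = 36*(-1/354) = -6/59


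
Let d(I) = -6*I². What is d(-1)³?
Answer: -216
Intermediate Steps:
d(-1)³ = (-6*(-1)²)³ = (-6*1)³ = (-6)³ = -216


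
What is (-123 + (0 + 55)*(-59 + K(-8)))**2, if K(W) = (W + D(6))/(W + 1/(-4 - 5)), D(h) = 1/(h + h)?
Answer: 936600063961/85264 ≈ 1.0985e+7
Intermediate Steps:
D(h) = 1/(2*h)
K(W) = (1/12 + W)/(-1/9 + W) (K(W) = (W + (1/2)/6)/(W + 1/(-4 - 5)) = (W + (1/2)*(1/6))/(W + 1/(-9)) = (W + 1/12)/(W - 1/9) = (1/12 + W)/(-1/9 + W))
(-123 + (0 + 55)*(-59 + K(-8)))**2 = (-123 + (0 + 55)*(-59 + 3*(1 + 12*(-8))/(4*(-1 + 9*(-8)))))**2 = (-123 + 55*(-59 + 3*(1 - 96)/(4*(-1 - 72))))**2 = (-123 + 55*(-59 + (3/4)*(-95)/(-73)))**2 = (-123 + 55*(-59 + (3/4)*(-1/73)*(-95)))**2 = (-123 + 55*(-59 + 285/292))**2 = (-123 + 55*(-16943/292))**2 = (-123 - 931865/292)**2 = (-967781/292)**2 = 936600063961/85264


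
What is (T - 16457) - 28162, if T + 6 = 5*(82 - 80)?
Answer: -44615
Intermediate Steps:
T = 4 (T = -6 + 5*(82 - 80) = -6 + 5*2 = -6 + 10 = 4)
(T - 16457) - 28162 = (4 - 16457) - 28162 = -16453 - 28162 = -44615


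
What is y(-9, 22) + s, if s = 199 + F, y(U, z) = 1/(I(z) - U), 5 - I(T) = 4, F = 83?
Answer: 2821/10 ≈ 282.10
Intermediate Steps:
I(T) = 1 (I(T) = 5 - 1*4 = 5 - 4 = 1)
y(U, z) = 1/(1 - U)
s = 282 (s = 199 + 83 = 282)
y(-9, 22) + s = -1/(-1 - 9) + 282 = -1/(-10) + 282 = -1*(-⅒) + 282 = ⅒ + 282 = 2821/10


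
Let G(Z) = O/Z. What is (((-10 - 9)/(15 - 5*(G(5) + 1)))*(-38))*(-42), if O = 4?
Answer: -5054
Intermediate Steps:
G(Z) = 4/Z
(((-10 - 9)/(15 - 5*(G(5) + 1)))*(-38))*(-42) = (((-10 - 9)/(15 - 5*(4/5 + 1)))*(-38))*(-42) = (-19/(15 - 5*(4*(⅕) + 1))*(-38))*(-42) = (-19/(15 - 5*(⅘ + 1))*(-38))*(-42) = (-19/(15 - 5*9/5)*(-38))*(-42) = (-19/(15 - 9)*(-38))*(-42) = (-19/6*(-38))*(-42) = (-19*⅙*(-38))*(-42) = -19/6*(-38)*(-42) = (361/3)*(-42) = -5054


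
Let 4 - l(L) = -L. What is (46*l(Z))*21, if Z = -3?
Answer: 966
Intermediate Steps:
l(L) = 4 + L (l(L) = 4 - (-1)*L = 4 + L)
(46*l(Z))*21 = (46*(4 - 3))*21 = (46*1)*21 = 46*21 = 966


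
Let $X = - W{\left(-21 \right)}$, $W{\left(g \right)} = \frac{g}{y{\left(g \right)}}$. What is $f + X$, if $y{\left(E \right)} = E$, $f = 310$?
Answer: $309$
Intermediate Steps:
$W{\left(g \right)} = 1$ ($W{\left(g \right)} = \frac{g}{g} = 1$)
$X = -1$ ($X = \left(-1\right) 1 = -1$)
$f + X = 310 - 1 = 309$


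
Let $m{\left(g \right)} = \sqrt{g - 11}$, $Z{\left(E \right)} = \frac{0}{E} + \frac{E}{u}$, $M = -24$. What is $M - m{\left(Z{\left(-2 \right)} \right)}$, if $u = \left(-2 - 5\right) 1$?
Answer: $-24 - \frac{5 i \sqrt{21}}{7} \approx -24.0 - 3.2733 i$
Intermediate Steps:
$u = -7$ ($u = \left(-7\right) 1 = -7$)
$Z{\left(E \right)} = - \frac{E}{7}$ ($Z{\left(E \right)} = \frac{0}{E} + \frac{E}{-7} = 0 + E \left(- \frac{1}{7}\right) = 0 - \frac{E}{7} = - \frac{E}{7}$)
$m{\left(g \right)} = \sqrt{-11 + g}$
$M - m{\left(Z{\left(-2 \right)} \right)} = -24 - \sqrt{-11 - - \frac{2}{7}} = -24 - \sqrt{-11 + \frac{2}{7}} = -24 - \sqrt{- \frac{75}{7}} = -24 - \frac{5 i \sqrt{21}}{7}$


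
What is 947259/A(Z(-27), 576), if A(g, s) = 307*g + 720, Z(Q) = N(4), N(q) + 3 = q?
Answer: 947259/1027 ≈ 922.36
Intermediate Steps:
N(q) = -3 + q
Z(Q) = 1 (Z(Q) = -3 + 4 = 1)
A(g, s) = 720 + 307*g
947259/A(Z(-27), 576) = 947259/(720 + 307*1) = 947259/(720 + 307) = 947259/1027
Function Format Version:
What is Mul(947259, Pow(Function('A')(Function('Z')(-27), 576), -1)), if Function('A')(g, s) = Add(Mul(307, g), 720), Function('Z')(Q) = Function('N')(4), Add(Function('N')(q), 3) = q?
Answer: Rational(947259, 1027) ≈ 922.36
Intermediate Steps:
Function('N')(q) = Add(-3, q)
Function('Z')(Q) = 1 (Function('Z')(Q) = Add(-3, 4) = 1)
Function('A')(g, s) = Add(720, Mul(307, g))
Mul(947259, Pow(Function('A')(Function('Z')(-27), 576), -1)) = Mul(947259, Pow(Add(720, Mul(307, 1)), -1)) = Mul(947259, Pow(Add(720, 307), -1)) = Mul(947259, Pow(1027, -1)) = Mul(947259, Rational(1, 1027)) = Rational(947259, 1027)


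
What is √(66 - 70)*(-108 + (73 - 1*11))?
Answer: -92*I ≈ -92.0*I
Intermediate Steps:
√(66 - 70)*(-108 + (73 - 1*11)) = √(-4)*(-108 + (73 - 11)) = (2*I)*(-108 + 62) = (2*I)*(-46) = -92*I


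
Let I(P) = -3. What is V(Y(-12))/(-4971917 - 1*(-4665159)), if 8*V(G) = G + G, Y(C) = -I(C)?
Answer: -3/1227032 ≈ -2.4449e-6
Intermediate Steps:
Y(C) = 3 (Y(C) = -1*(-3) = 3)
V(G) = G/4 (V(G) = (G + G)/8 = (2*G)/8 = G/4)
V(Y(-12))/(-4971917 - 1*(-4665159)) = ((1/4)*3)/(-4971917 - 1*(-4665159)) = 3/(4*(-4971917 + 4665159)) = (3/4)/(-306758) = (3/4)*(-1/306758) = -3/1227032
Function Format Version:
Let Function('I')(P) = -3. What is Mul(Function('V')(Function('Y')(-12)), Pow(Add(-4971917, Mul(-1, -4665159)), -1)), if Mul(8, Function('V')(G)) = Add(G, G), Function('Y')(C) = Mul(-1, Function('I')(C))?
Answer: Rational(-3, 1227032) ≈ -2.4449e-6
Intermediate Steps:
Function('Y')(C) = 3 (Function('Y')(C) = Mul(-1, -3) = 3)
Function('V')(G) = Mul(Rational(1, 4), G) (Function('V')(G) = Mul(Rational(1, 8), Add(G, G)) = Mul(Rational(1, 8), Mul(2, G)) = Mul(Rational(1, 4), G))
Mul(Function('V')(Function('Y')(-12)), Pow(Add(-4971917, Mul(-1, -4665159)), -1)) = Mul(Mul(Rational(1, 4), 3), Pow(Add(-4971917, Mul(-1, -4665159)), -1)) = Mul(Rational(3, 4), Pow(Add(-4971917, 4665159), -1)) = Mul(Rational(3, 4), Pow(-306758, -1)) = Mul(Rational(3, 4), Rational(-1, 306758)) = Rational(-3, 1227032)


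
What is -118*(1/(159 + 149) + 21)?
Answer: -381671/154 ≈ -2478.4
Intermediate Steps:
-118*(1/(159 + 149) + 21) = -118*(1/308 + 21) = -118*6469/308 = -381671/154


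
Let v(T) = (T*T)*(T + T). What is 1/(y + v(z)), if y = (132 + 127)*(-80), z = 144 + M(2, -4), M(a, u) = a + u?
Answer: 1/5705856 ≈ 1.7526e-7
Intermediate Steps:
z = 142 (z = 144 + (2 - 4) = 144 - 2 = 142)
y = -20720 (y = 259*(-80) = -20720)
v(T) = 2*T³ (v(T) = T²*(2*T) = 2*T³)
1/(y + v(z)) = 1/(-20720 + 2*142³) = 1/(-20720 + 2*2863288) = 1/(-20720 + 5726576) = 1/5705856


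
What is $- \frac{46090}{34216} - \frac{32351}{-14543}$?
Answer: $\frac{218317473}{248801644} \approx 0.87748$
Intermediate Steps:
$- \frac{46090}{34216} - \frac{32351}{-14543} = \left(-46090\right) \frac{1}{34216} - - \frac{32351}{14543} = - \frac{23045}{17108} + \frac{32351}{14543} = \frac{218317473}{248801644}$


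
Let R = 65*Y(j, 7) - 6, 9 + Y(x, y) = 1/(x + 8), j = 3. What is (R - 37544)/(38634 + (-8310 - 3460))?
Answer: -104855/73876 ≈ -1.4193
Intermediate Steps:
Y(x, y) = -9 + 1/(8 + x) (Y(x, y) = -9 + 1/(x + 8) = -9 + 1/(8 + x))
R = -6436/11 (R = 65*((-71 - 9*3)/(8 + 3)) - 6 = 65*((-71 - 27)/11) - 6 = 65*((1/11)*(-98)) - 6 = 65*(-98/11) - 6 = -6370/11 - 6 = -6436/11 ≈ -585.09)
(R - 37544)/(38634 + (-8310 - 3460)) = (-6436/11 - 37544)/(38634 + (-8310 - 3460)) = -419420/(11*(38634 - 11770)) = -419420/11/26864 = -419420/11*1/26864 = -104855/73876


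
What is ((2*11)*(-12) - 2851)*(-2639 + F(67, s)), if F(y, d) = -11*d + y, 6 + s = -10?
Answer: 7463540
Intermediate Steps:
s = -16 (s = -6 - 10 = -16)
F(y, d) = y - 11*d
((2*11)*(-12) - 2851)*(-2639 + F(67, s)) = ((2*11)*(-12) - 2851)*(-2639 + (67 - 11*(-16))) = (22*(-12) - 2851)*(-2639 + (67 + 176)) = (-264 - 2851)*(-2639 + 243) = -3115*(-2396) = 7463540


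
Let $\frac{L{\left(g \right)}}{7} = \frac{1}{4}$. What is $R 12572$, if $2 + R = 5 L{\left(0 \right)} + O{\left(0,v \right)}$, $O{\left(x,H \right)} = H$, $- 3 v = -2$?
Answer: $\frac{279727}{3} \approx 93242.0$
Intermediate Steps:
$v = \frac{2}{3}$ ($v = \left(- \frac{1}{3}\right) \left(-2\right) = \frac{2}{3} \approx 0.66667$)
$L{\left(g \right)} = \frac{7}{4}$
$R = \frac{89}{12}$ ($R = -2 + \left(5 \cdot \frac{7}{4} + \frac{2}{3}\right) = -2 + \left(\frac{35}{4} + \frac{2}{3}\right) = -2 + \frac{113}{12} = \frac{89}{12} \approx 7.4167$)
$R 12572 = \frac{89}{12} \cdot 12572 = \frac{279727}{3}$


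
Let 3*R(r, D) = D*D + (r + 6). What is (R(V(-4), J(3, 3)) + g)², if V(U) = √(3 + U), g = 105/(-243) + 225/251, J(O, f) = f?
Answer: 12296171296/413349561 + 222190*I/60993 ≈ 29.748 + 3.6429*I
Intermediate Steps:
g = 9440/20331 (g = 105*(-1/243) + 225*(1/251) = -35/81 + 225/251 = 9440/20331 ≈ 0.46432)
R(r, D) = 2 + r/3 + D²/3 (R(r, D) = (D*D + (r + 6))/3 = (D² + (6 + r))/3 = (6 + r + D²)/3 = 2 + r/3 + D²/3)
(R(V(-4), J(3, 3)) + g)² = ((2 + √(3 - 4)/3 + (⅓)*3²) + 9440/20331)² = ((2 + √(-1)/3 + (⅓)*9) + 9440/20331)² = ((2 + I/3 + 3) + 9440/20331)² = ((5 + I/3) + 9440/20331)² = (111095/20331 + I/3)²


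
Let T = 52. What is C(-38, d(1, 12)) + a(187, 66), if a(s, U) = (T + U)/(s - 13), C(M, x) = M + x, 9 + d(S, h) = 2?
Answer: -3856/87 ≈ -44.322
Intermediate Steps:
d(S, h) = -7 (d(S, h) = -9 + 2 = -7)
a(s, U) = (52 + U)/(-13 + s) (a(s, U) = (52 + U)/(s - 13) = (52 + U)/(-13 + s))
C(-38, d(1, 12)) + a(187, 66) = (-38 - 7) + (52 + 66)/(-13 + 187) = -45 + 118/174 = -45 + (1/174)*118 = -45 + 59/87 = -3856/87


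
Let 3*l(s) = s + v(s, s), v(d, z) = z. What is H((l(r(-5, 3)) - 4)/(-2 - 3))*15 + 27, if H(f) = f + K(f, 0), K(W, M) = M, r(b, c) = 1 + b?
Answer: 47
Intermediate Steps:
l(s) = 2*s/3 (l(s) = (s + s)/3 = (2*s)/3 = 2*s/3)
H(f) = f (H(f) = f + 0 = f)
H((l(r(-5, 3)) - 4)/(-2 - 3))*15 + 27 = ((2*(1 - 5)/3 - 4)/(-2 - 3))*15 + 27 = (((⅔)*(-4) - 4)/(-5))*15 + 27 = ((-8/3 - 4)*(-⅕))*15 + 27 = -20/3*(-⅕)*15 + 27 = (4/3)*15 + 27 = 20 + 27 = 47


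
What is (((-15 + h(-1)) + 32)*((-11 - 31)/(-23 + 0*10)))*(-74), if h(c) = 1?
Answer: -55944/23 ≈ -2432.3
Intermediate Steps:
(((-15 + h(-1)) + 32)*((-11 - 31)/(-23 + 0*10)))*(-74) = (((-15 + 1) + 32)*((-11 - 31)/(-23 + 0*10)))*(-74) = ((-14 + 32)*(-42/(-23 + 0)))*(-74) = (18*(-42/(-23)))*(-74) = (18*(-42*(-1/23)))*(-74) = (18*(42/23))*(-74) = (756/23)*(-74) = -55944/23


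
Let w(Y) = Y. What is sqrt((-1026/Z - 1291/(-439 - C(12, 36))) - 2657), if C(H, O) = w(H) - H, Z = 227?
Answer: I*sqrt(26401605223834)/99653 ≈ 51.561*I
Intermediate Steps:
C(H, O) = 0 (C(H, O) = H - H = 0)
sqrt((-1026/Z - 1291/(-439 - C(12, 36))) - 2657) = sqrt((-1026/227 - 1291/(-439 - 1*0)) - 2657) = sqrt((-1026*1/227 - 1291/(-439 + 0)) - 2657) = sqrt((-1026/227 - 1291/(-439)) - 2657) = sqrt((-1026/227 - 1291*(-1/439)) - 2657) = sqrt((-1026/227 + 1291/439) - 2657) = sqrt(-157357/99653 - 2657) = sqrt(-264935378/99653) = I*sqrt(26401605223834)/99653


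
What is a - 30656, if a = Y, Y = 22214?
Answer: -8442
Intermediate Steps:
a = 22214
a - 30656 = 22214 - 30656 = -8442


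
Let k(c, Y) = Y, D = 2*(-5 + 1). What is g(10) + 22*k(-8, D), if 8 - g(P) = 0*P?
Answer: -168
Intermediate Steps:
D = -8 (D = 2*(-4) = -8)
g(P) = 8 (g(P) = 8 - 0*P = 8 - 1*0 = 8 + 0 = 8)
g(10) + 22*k(-8, D) = 8 + 22*(-8) = 8 - 176 = -168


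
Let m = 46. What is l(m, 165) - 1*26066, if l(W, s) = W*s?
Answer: -18476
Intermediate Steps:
l(m, 165) - 1*26066 = 46*165 - 1*26066 = 7590 - 26066 = -18476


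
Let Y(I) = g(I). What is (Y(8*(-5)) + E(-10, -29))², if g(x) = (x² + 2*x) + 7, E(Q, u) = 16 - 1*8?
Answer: 2356225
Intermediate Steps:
E(Q, u) = 8 (E(Q, u) = 16 - 8 = 8)
g(x) = 7 + x² + 2*x
Y(I) = 7 + I² + 2*I
(Y(8*(-5)) + E(-10, -29))² = ((7 + (8*(-5))² + 2*(8*(-5))) + 8)² = ((7 + (-40)² + 2*(-40)) + 8)² = ((7 + 1600 - 80) + 8)² = (1527 + 8)² = 1535² = 2356225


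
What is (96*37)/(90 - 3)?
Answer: 1184/29 ≈ 40.828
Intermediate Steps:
(96*37)/(90 - 3) = 3552/87 = 3552*(1/87) = 1184/29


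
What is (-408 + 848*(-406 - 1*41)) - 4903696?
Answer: -5283160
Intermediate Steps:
(-408 + 848*(-406 - 1*41)) - 4903696 = (-408 + 848*(-406 - 41)) - 4903696 = (-408 + 848*(-447)) - 4903696 = (-408 - 379056) - 4903696 = -379464 - 4903696 = -5283160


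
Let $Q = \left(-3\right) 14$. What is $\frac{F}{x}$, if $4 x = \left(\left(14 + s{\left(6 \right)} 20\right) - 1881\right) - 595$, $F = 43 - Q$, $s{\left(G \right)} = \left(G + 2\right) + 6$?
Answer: $- \frac{170}{1091} \approx -0.15582$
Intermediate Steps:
$s{\left(G \right)} = 8 + G$ ($s{\left(G \right)} = \left(2 + G\right) + 6 = 8 + G$)
$Q = -42$
$F = 85$ ($F = 43 - -42 = 43 + 42 = 85$)
$x = - \frac{1091}{2}$ ($x = \frac{\left(\left(14 + \left(8 + 6\right) 20\right) - 1881\right) - 595}{4} = \frac{\left(\left(14 + 14 \cdot 20\right) - 1881\right) - 595}{4} = \frac{\left(\left(14 + 280\right) - 1881\right) - 595}{4} = \frac{\left(294 - 1881\right) - 595}{4} = \frac{-1587 - 595}{4} = \frac{1}{4} \left(-2182\right) = - \frac{1091}{2} \approx -545.5$)
$\frac{F}{x} = \frac{85}{- \frac{1091}{2}} = 85 \left(- \frac{2}{1091}\right) = - \frac{170}{1091}$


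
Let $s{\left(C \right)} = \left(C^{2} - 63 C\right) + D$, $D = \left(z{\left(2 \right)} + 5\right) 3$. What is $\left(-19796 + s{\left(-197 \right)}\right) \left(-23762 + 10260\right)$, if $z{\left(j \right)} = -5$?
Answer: $-424286848$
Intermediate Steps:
$D = 0$ ($D = \left(-5 + 5\right) 3 = 0 \cdot 3 = 0$)
$s{\left(C \right)} = C^{2} - 63 C$ ($s{\left(C \right)} = \left(C^{2} - 63 C\right) + 0 = C^{2} - 63 C$)
$\left(-19796 + s{\left(-197 \right)}\right) \left(-23762 + 10260\right) = \left(-19796 - 197 \left(-63 - 197\right)\right) \left(-23762 + 10260\right) = \left(-19796 - -51220\right) \left(-13502\right) = \left(-19796 + 51220\right) \left(-13502\right) = 31424 \left(-13502\right) = -424286848$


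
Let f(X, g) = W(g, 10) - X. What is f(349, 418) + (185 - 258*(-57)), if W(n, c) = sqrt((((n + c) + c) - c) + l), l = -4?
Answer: 14542 + 2*sqrt(106) ≈ 14563.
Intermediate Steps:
W(n, c) = sqrt(-4 + c + n) (W(n, c) = sqrt((((n + c) + c) - c) - 4) = sqrt((((c + n) + c) - c) - 4) = sqrt(((n + 2*c) - c) - 4) = sqrt((c + n) - 4) = sqrt(-4 + c + n))
f(X, g) = sqrt(6 + g) - X (f(X, g) = sqrt(-4 + 10 + g) - X = sqrt(6 + g) - X)
f(349, 418) + (185 - 258*(-57)) = (sqrt(6 + 418) - 1*349) + (185 - 258*(-57)) = (sqrt(424) - 349) + (185 + 14706) = (2*sqrt(106) - 349) + 14891 = (-349 + 2*sqrt(106)) + 14891 = 14542 + 2*sqrt(106)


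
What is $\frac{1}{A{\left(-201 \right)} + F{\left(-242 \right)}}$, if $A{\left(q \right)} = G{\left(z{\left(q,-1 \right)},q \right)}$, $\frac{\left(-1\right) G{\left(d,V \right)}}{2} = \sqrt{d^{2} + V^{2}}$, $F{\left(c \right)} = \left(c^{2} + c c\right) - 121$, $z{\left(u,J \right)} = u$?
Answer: $\frac{117007}{13690314841} + \frac{402 \sqrt{2}}{13690314841} \approx 8.5882 \cdot 10^{-6}$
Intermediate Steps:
$F{\left(c \right)} = -121 + 2 c^{2}$ ($F{\left(c \right)} = \left(c^{2} + c^{2}\right) - 121 = 2 c^{2} - 121 = -121 + 2 c^{2}$)
$G{\left(d,V \right)} = - 2 \sqrt{V^{2} + d^{2}}$ ($G{\left(d,V \right)} = - 2 \sqrt{d^{2} + V^{2}} = - 2 \sqrt{V^{2} + d^{2}}$)
$A{\left(q \right)} = - 2 \sqrt{2} \sqrt{q^{2}}$ ($A{\left(q \right)} = - 2 \sqrt{q^{2} + q^{2}} = - 2 \sqrt{2 q^{2}} = - 2 \sqrt{2} \sqrt{q^{2}}$)
$\frac{1}{A{\left(-201 \right)} + F{\left(-242 \right)}} = \frac{1}{- 2 \sqrt{2} \sqrt{\left(-201\right)^{2}} - \left(121 - 2 \left(-242\right)^{2}\right)} = \frac{1}{- 2 \sqrt{2} \sqrt{40401} + \left(-121 + 2 \cdot 58564\right)} = \frac{1}{\left(-2\right) \sqrt{2} \cdot 201 + \left(-121 + 117128\right)} = \frac{1}{- 402 \sqrt{2} + 117007} = \frac{1}{117007 - 402 \sqrt{2}}$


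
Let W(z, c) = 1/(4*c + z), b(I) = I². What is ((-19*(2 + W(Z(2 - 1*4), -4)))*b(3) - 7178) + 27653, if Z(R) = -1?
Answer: 342432/17 ≈ 20143.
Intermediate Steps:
W(z, c) = 1/(z + 4*c)
((-19*(2 + W(Z(2 - 1*4), -4)))*b(3) - 7178) + 27653 = (-19*(2 + 1/(-1 + 4*(-4)))*3² - 7178) + 27653 = (-19*(2 + 1/(-1 - 16))*9 - 7178) + 27653 = (-19*(2 + 1/(-17))*9 - 7178) + 27653 = (-19*(2 - 1/17)*9 - 7178) + 27653 = (-19*33/17*9 - 7178) + 27653 = (-627/17*9 - 7178) + 27653 = (-5643/17 - 7178) + 27653 = -127669/17 + 27653 = 342432/17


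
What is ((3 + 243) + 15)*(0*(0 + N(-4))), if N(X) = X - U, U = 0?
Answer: 0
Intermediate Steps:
N(X) = X (N(X) = X - 1*0 = X + 0 = X)
((3 + 243) + 15)*(0*(0 + N(-4))) = ((3 + 243) + 15)*(0*(0 - 4)) = (246 + 15)*(0*(-4)) = 261*0 = 0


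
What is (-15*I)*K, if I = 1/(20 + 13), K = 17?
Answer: -85/11 ≈ -7.7273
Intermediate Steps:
I = 1/33 ≈ 0.030303
(-15*I)*K = -15*1/33*17 = -5/11*17 = -85/11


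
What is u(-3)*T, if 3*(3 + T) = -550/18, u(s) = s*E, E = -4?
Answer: -1424/9 ≈ -158.22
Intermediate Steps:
u(s) = -4*s (u(s) = s*(-4) = -4*s)
T = -356/27 (T = -3 + (-550/18)/3 = -3 + (-550*1/18)/3 = -3 + (⅓)*(-275/9) = -3 - 275/27 = -356/27 ≈ -13.185)
u(-3)*T = -4*(-3)*(-356/27) = 12*(-356/27) = -1424/9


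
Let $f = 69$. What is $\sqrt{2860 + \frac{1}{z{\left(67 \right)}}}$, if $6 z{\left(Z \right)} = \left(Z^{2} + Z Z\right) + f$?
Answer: $\frac{\sqrt{234085932022}}{9047} \approx 53.479$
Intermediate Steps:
$z{\left(Z \right)} = \frac{23}{2} + \frac{Z^{2}}{3}$ ($z{\left(Z \right)} = \frac{\left(Z^{2} + Z Z\right) + 69}{6} = \frac{\left(Z^{2} + Z^{2}\right) + 69}{6} = \frac{2 Z^{2} + 69}{6} = \frac{69 + 2 Z^{2}}{6} = \frac{23}{2} + \frac{Z^{2}}{3}$)
$\sqrt{2860 + \frac{1}{z{\left(67 \right)}}} = \sqrt{2860 + \frac{1}{\frac{23}{2} + \frac{67^{2}}{3}}} = \sqrt{2860 + \frac{1}{\frac{23}{2} + \frac{1}{3} \cdot 4489}} = \sqrt{2860 + \frac{1}{\frac{23}{2} + \frac{4489}{3}}} = \sqrt{2860 + \frac{1}{\frac{9047}{6}}} = \sqrt{2860 + \frac{6}{9047}} = \sqrt{\frac{25874426}{9047}} = \frac{\sqrt{234085932022}}{9047}$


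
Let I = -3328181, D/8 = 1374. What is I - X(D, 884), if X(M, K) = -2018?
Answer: -3326163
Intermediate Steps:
D = 10992 (D = 8*1374 = 10992)
I - X(D, 884) = -3328181 - 1*(-2018) = -3328181 + 2018 = -3326163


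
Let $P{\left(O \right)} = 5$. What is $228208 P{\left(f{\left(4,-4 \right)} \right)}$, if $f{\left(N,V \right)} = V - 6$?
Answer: $1141040$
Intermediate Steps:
$f{\left(N,V \right)} = -6 + V$ ($f{\left(N,V \right)} = V - 6 = -6 + V$)
$228208 P{\left(f{\left(4,-4 \right)} \right)} = 228208 \cdot 5 = 1141040$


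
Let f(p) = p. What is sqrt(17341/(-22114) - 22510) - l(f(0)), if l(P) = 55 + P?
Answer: -55 + I*sqrt(11008426178834)/22114 ≈ -55.0 + 150.04*I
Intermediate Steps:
sqrt(17341/(-22114) - 22510) - l(f(0)) = sqrt(17341/(-22114) - 22510) - (55 + 0) = sqrt(17341*(-1/22114) - 22510) - 1*55 = sqrt(-17341/22114 - 22510) - 55 = sqrt(-497803481/22114) - 55 = I*sqrt(11008426178834)/22114 - 55 = -55 + I*sqrt(11008426178834)/22114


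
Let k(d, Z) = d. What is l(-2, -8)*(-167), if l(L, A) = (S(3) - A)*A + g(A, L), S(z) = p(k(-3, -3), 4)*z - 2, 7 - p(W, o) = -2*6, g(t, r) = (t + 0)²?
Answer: 73480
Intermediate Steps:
g(t, r) = t²
p(W, o) = 19 (p(W, o) = 7 - (-2)*6 = 7 - 1*(-12) = 7 + 12 = 19)
S(z) = -2 + 19*z (S(z) = 19*z - 2 = -2 + 19*z)
l(L, A) = A² + A*(55 - A) (l(L, A) = ((-2 + 19*3) - A)*A + A² = ((-2 + 57) - A)*A + A² = (55 - A)*A + A² = A*(55 - A) + A² = A² + A*(55 - A))
l(-2, -8)*(-167) = (55*(-8))*(-167) = -440*(-167) = 73480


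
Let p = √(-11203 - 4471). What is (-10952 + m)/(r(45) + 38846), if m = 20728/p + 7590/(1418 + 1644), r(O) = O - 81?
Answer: -16763717/59418110 - 5182*I*√15674/152076985 ≈ -0.28213 - 0.004266*I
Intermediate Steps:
p = I*√15674 (p = √(-15674) = I*√15674 ≈ 125.2*I)
r(O) = -81 + O
m = 3795/1531 - 10364*I*√15674/7837 (m = 20728/((I*√15674)) + 7590/(1418 + 1644) = 20728*(-I*√15674/15674) + 7590/3062 = -10364*I*√15674/7837 + 7590*(1/3062) = -10364*I*√15674/7837 + 3795/1531 = 3795/1531 - 10364*I*√15674/7837 ≈ 2.4788 - 165.56*I)
(-10952 + m)/(r(45) + 38846) = (-10952 + (3795/1531 - 10364*I*√15674/7837))/((-81 + 45) + 38846) = (-16763717/1531 - 10364*I*√15674/7837)/(-36 + 38846) = (-16763717/1531 - 10364*I*√15674/7837)/38810 = (-16763717/1531 - 10364*I*√15674/7837)*(1/38810) = -16763717/59418110 - 5182*I*√15674/152076985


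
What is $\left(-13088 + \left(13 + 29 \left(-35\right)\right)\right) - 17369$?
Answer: $-31459$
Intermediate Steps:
$\left(-13088 + \left(13 + 29 \left(-35\right)\right)\right) - 17369 = \left(-13088 + \left(13 - 1015\right)\right) - 17369 = \left(-13088 - 1002\right) - 17369 = -14090 - 17369 = -31459$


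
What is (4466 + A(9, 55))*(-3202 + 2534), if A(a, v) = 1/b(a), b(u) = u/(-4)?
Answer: -26846920/9 ≈ -2.9830e+6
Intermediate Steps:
b(u) = -u/4 (b(u) = u*(-¼) = -u/4)
A(a, v) = -4/a (A(a, v) = 1/(-a/4) = -4/a)
(4466 + A(9, 55))*(-3202 + 2534) = (4466 - 4/9)*(-3202 + 2534) = (4466 - 4*⅑)*(-668) = (4466 - 4/9)*(-668) = (40190/9)*(-668) = -26846920/9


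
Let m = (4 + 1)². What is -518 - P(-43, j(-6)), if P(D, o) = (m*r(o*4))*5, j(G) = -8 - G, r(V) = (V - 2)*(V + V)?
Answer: -20518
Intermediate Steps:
r(V) = 2*V*(-2 + V) (r(V) = (-2 + V)*(2*V) = 2*V*(-2 + V))
m = 25 (m = 5² = 25)
P(D, o) = 1000*o*(-2 + 4*o) (P(D, o) = (25*(2*(o*4)*(-2 + o*4)))*5 = (25*(2*(4*o)*(-2 + 4*o)))*5 = (25*(8*o*(-2 + 4*o)))*5 = (200*o*(-2 + 4*o))*5 = 1000*o*(-2 + 4*o))
-518 - P(-43, j(-6)) = -518 - 2000*(-8 - 1*(-6))*(-1 + 2*(-8 - 1*(-6))) = -518 - 2000*(-8 + 6)*(-1 + 2*(-8 + 6)) = -518 - 2000*(-2)*(-1 + 2*(-2)) = -518 - 2000*(-2)*(-1 - 4) = -518 - 2000*(-2)*(-5) = -518 - 1*20000 = -518 - 20000 = -20518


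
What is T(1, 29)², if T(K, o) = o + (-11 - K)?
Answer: 289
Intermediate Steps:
T(K, o) = -11 + o - K
T(1, 29)² = (-11 + 29 - 1*1)² = (-11 + 29 - 1)² = 17² = 289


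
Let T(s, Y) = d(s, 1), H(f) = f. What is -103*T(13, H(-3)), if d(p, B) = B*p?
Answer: -1339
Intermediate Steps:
T(s, Y) = s (T(s, Y) = 1*s = s)
-103*T(13, H(-3)) = -103*13 = -1339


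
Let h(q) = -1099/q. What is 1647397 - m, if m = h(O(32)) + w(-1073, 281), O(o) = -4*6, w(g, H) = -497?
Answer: 39548357/24 ≈ 1.6478e+6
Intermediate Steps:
O(o) = -24
m = -10829/24 (m = -1099/(-24) - 497 = -1099*(-1/24) - 497 = 1099/24 - 497 = -10829/24 ≈ -451.21)
1647397 - m = 1647397 - 1*(-10829/24) = 1647397 + 10829/24 = 39548357/24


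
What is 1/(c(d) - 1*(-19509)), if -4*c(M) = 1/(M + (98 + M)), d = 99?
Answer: 1184/23098655 ≈ 5.1258e-5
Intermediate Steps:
c(M) = -1/(4*(98 + 2*M)) (c(M) = -1/(4*(M + (98 + M))) = -1/(4*(98 + 2*M)))
1/(c(d) - 1*(-19509)) = 1/(-1/(392 + 8*99) - 1*(-19509)) = 1/(-1/(392 + 792) + 19509) = 1/(-1/1184 + 19509) = 1/(23098655/1184) = 1184/23098655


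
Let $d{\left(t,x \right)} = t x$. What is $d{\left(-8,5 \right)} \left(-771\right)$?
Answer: $30840$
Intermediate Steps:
$d{\left(-8,5 \right)} \left(-771\right) = \left(-8\right) 5 \left(-771\right) = \left(-40\right) \left(-771\right) = 30840$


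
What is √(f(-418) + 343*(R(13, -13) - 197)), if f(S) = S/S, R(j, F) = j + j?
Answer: 2*I*√14663 ≈ 242.18*I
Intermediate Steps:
R(j, F) = 2*j
f(S) = 1
√(f(-418) + 343*(R(13, -13) - 197)) = √(1 + 343*(2*13 - 197)) = √(1 + 343*(26 - 197)) = √(1 + 343*(-171)) = √(1 - 58653) = √(-58652) = 2*I*√14663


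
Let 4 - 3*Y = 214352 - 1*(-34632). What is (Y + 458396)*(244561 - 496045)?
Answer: -94407764224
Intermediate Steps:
Y = -248980/3 (Y = 4/3 - (214352 - 1*(-34632))/3 = 4/3 - (214352 + 34632)/3 = 4/3 - 1/3*248984 = 4/3 - 248984/3 = -248980/3 ≈ -82993.)
(Y + 458396)*(244561 - 496045) = (-248980/3 + 458396)*(244561 - 496045) = (1126208/3)*(-251484) = -94407764224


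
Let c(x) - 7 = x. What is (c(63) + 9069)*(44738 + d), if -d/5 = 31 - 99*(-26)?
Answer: 289825107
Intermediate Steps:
c(x) = 7 + x
d = -13025 (d = -5*(31 - 99*(-26)) = -5*(31 + 2574) = -5*2605 = -13025)
(c(63) + 9069)*(44738 + d) = ((7 + 63) + 9069)*(44738 - 13025) = (70 + 9069)*31713 = 9139*31713 = 289825107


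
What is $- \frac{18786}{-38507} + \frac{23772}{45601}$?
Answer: $\frac{1772048790}{1755957707} \approx 1.0092$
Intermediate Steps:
$- \frac{18786}{-38507} + \frac{23772}{45601} = \left(-18786\right) \left(- \frac{1}{38507}\right) + 23772 \cdot \frac{1}{45601} = \frac{18786}{38507} + \frac{23772}{45601} = \frac{1772048790}{1755957707}$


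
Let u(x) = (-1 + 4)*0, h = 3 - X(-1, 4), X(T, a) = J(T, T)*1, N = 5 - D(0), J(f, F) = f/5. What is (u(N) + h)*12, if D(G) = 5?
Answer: 192/5 ≈ 38.400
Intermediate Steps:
J(f, F) = f/5 (J(f, F) = f*(1/5) = f/5)
N = 0 (N = 5 - 1*5 = 5 - 5 = 0)
X(T, a) = T/5 (X(T, a) = (T/5)*1 = T/5)
h = 16/5 (h = 3 - (-1)/5 = 3 - 1*(-1/5) = 3 + 1/5 = 16/5 ≈ 3.2000)
u(x) = 0 (u(x) = 3*0 = 0)
(u(N) + h)*12 = (0 + 16/5)*12 = (16/5)*12 = 192/5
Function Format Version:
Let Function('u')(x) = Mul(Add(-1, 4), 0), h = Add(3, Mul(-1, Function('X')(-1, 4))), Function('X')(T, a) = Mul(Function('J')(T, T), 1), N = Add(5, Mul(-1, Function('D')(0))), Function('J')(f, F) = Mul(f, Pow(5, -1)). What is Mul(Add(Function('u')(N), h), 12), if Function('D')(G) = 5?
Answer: Rational(192, 5) ≈ 38.400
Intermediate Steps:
Function('J')(f, F) = Mul(Rational(1, 5), f) (Function('J')(f, F) = Mul(f, Rational(1, 5)) = Mul(Rational(1, 5), f))
N = 0 (N = Add(5, Mul(-1, 5)) = Add(5, -5) = 0)
Function('X')(T, a) = Mul(Rational(1, 5), T) (Function('X')(T, a) = Mul(Mul(Rational(1, 5), T), 1) = Mul(Rational(1, 5), T))
h = Rational(16, 5) (h = Add(3, Mul(-1, Mul(Rational(1, 5), -1))) = Add(3, Mul(-1, Rational(-1, 5))) = Add(3, Rational(1, 5)) = Rational(16, 5) ≈ 3.2000)
Function('u')(x) = 0 (Function('u')(x) = Mul(3, 0) = 0)
Mul(Add(Function('u')(N), h), 12) = Mul(Add(0, Rational(16, 5)), 12) = Mul(Rational(16, 5), 12) = Rational(192, 5)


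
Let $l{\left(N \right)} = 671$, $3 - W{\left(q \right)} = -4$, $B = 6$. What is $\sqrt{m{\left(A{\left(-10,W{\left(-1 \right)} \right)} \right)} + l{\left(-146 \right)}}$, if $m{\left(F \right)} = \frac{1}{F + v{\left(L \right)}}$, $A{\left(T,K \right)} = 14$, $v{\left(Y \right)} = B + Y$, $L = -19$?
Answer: $4 \sqrt{42} \approx 25.923$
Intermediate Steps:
$W{\left(q \right)} = 7$ ($W{\left(q \right)} = 3 - -4 = 3 + 4 = 7$)
$v{\left(Y \right)} = 6 + Y$
$m{\left(F \right)} = \frac{1}{-13 + F}$ ($m{\left(F \right)} = \frac{1}{F + \left(6 - 19\right)} = \frac{1}{F - 13} = \frac{1}{-13 + F}$)
$\sqrt{m{\left(A{\left(-10,W{\left(-1 \right)} \right)} \right)} + l{\left(-146 \right)}} = \sqrt{\frac{1}{-13 + 14} + 671} = \sqrt{1^{-1} + 671} = \sqrt{1 + 671} = \sqrt{672} = 4 \sqrt{42}$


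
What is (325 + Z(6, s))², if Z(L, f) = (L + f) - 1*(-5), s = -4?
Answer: 110224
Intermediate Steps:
Z(L, f) = 5 + L + f (Z(L, f) = (L + f) + 5 = 5 + L + f)
(325 + Z(6, s))² = (325 + (5 + 6 - 4))² = (325 + 7)² = 332² = 110224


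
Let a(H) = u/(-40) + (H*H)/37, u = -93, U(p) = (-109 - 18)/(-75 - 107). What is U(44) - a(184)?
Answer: -123454991/134680 ≈ -916.65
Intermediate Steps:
U(p) = 127/182 (U(p) = -127/(-182) = -127*(-1/182) = 127/182)
a(H) = 93/40 + H²/37 (a(H) = -93/(-40) + (H*H)/37 = -93*(-1/40) + H²*(1/37) = 93/40 + H²/37)
U(44) - a(184) = 127/182 - (93/40 + (1/37)*184²) = 127/182 - (93/40 + (1/37)*33856) = 127/182 - (93/40 + 33856/37) = 127/182 - 1*1357681/1480 = 127/182 - 1357681/1480 = -123454991/134680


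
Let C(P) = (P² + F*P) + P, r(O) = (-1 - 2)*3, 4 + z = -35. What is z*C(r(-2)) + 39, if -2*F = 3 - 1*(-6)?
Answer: -8697/2 ≈ -4348.5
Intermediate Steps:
z = -39 (z = -4 - 35 = -39)
r(O) = -9 (r(O) = -3*3 = -9)
F = -9/2 (F = -(3 - 1*(-6))/2 = -(3 + 6)/2 = -½*9 = -9/2 ≈ -4.5000)
C(P) = P² - 7*P/2 (C(P) = (P² - 9*P/2) + P = P² - 7*P/2)
z*C(r(-2)) + 39 = -39*(-9)*(-7 + 2*(-9))/2 + 39 = -39*(-9)*(-7 - 18)/2 + 39 = -39*(-9)*(-25)/2 + 39 = -39*225/2 + 39 = -8775/2 + 39 = -8697/2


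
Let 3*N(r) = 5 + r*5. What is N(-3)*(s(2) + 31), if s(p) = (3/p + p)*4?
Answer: -150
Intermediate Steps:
N(r) = 5/3 + 5*r/3 (N(r) = (5 + r*5)/3 = (5 + 5*r)/3 = 5/3 + 5*r/3)
s(p) = 4*p + 12/p (s(p) = (p + 3/p)*4 = 4*p + 12/p)
N(-3)*(s(2) + 31) = (5/3 + (5/3)*(-3))*((4*2 + 12/2) + 31) = (5/3 - 5)*((8 + 12*(½)) + 31) = -10*((8 + 6) + 31)/3 = -10*(14 + 31)/3 = -10/3*45 = -150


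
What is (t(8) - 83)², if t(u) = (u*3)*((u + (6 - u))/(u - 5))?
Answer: 1225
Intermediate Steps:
t(u) = 18*u/(-5 + u) (t(u) = (3*u)*(6/(-5 + u)) = 18*u/(-5 + u))
(t(8) - 83)² = (18*8/(-5 + 8) - 83)² = (18*8/3 - 83)² = (18*8*(⅓) - 83)² = (48 - 83)² = (-35)² = 1225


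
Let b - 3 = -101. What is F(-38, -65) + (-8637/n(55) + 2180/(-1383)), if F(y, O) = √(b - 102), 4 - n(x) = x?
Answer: 3944597/23511 + 10*I*√2 ≈ 167.78 + 14.142*I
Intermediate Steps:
b = -98 (b = 3 - 101 = -98)
n(x) = 4 - x
F(y, O) = 10*I*√2 (F(y, O) = √(-98 - 102) = √(-200) = 10*I*√2)
F(-38, -65) + (-8637/n(55) + 2180/(-1383)) = 10*I*√2 + (-8637/(4 - 1*55) + 2180/(-1383)) = 10*I*√2 + (-8637/(4 - 55) + 2180*(-1/1383)) = 10*I*√2 + (-8637/(-51) - 2180/1383) = 10*I*√2 + (-8637*(-1/51) - 2180/1383) = 10*I*√2 + (2879/17 - 2180/1383) = 10*I*√2 + 3944597/23511 = 3944597/23511 + 10*I*√2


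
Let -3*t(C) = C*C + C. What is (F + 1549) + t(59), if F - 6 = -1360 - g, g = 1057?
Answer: -2042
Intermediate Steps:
t(C) = -C/3 - C**2/3 (t(C) = -(C*C + C)/3 = -(C**2 + C)/3 = -(C + C**2)/3 = -C/3 - C**2/3)
F = -2411 (F = 6 + (-1360 - 1*1057) = 6 + (-1360 - 1057) = 6 - 2417 = -2411)
(F + 1549) + t(59) = (-2411 + 1549) - 1/3*59*(1 + 59) = -862 - 1/3*59*60 = -862 - 1180 = -2042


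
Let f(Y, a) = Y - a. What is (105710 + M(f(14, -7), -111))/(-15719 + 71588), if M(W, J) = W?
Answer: 105731/55869 ≈ 1.8925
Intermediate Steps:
(105710 + M(f(14, -7), -111))/(-15719 + 71588) = (105710 + (14 - 1*(-7)))/(-15719 + 71588) = (105710 + (14 + 7))/55869 = (105710 + 21)*(1/55869) = 105731*(1/55869) = 105731/55869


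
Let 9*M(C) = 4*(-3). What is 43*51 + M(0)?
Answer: 6575/3 ≈ 2191.7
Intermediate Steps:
M(C) = -4/3 (M(C) = (4*(-3))/9 = (⅑)*(-12) = -4/3)
43*51 + M(0) = 43*51 - 4/3 = 2193 - 4/3 = 6575/3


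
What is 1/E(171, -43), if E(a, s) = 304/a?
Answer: 9/16 ≈ 0.56250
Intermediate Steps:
1/E(171, -43) = 1/(304/171) = 1/(304*(1/171)) = 1/(16/9) = 9/16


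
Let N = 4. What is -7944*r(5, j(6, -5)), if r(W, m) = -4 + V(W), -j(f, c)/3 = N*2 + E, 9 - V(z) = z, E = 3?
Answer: 0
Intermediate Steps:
V(z) = 9 - z
j(f, c) = -33 (j(f, c) = -3*(4*2 + 3) = -3*(8 + 3) = -3*11 = -33)
r(W, m) = 5 - W (r(W, m) = -4 + (9 - W) = 5 - W)
-7944*r(5, j(6, -5)) = -7944*(5 - 1*5) = -7944*(5 - 5) = -7944*0 = 0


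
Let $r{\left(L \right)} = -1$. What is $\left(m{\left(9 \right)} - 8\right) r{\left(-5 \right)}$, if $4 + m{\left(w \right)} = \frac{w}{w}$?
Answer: $11$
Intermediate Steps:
$m{\left(w \right)} = -3$ ($m{\left(w \right)} = -4 + \frac{w}{w} = -4 + 1 = -3$)
$\left(m{\left(9 \right)} - 8\right) r{\left(-5 \right)} = \left(-3 - 8\right) \left(-1\right) = \left(-11\right) \left(-1\right) = 11$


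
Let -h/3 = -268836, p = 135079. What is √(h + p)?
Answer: √941587 ≈ 970.35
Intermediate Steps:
h = 806508 (h = -3*(-268836) = 806508)
√(h + p) = √(806508 + 135079) = √941587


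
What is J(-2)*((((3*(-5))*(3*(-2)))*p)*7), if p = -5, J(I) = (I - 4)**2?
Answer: -113400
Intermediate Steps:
J(I) = (-4 + I)**2
J(-2)*((((3*(-5))*(3*(-2)))*p)*7) = (-4 - 2)**2*((((3*(-5))*(3*(-2)))*(-5))*7) = (-6)**2*((-15*(-6)*(-5))*7) = 36*((90*(-5))*7) = 36*(-450*7) = 36*(-3150) = -113400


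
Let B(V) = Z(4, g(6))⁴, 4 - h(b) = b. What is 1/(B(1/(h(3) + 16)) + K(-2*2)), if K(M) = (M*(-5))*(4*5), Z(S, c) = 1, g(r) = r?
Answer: 1/401 ≈ 0.0024938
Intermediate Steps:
h(b) = 4 - b
B(V) = 1 (B(V) = 1⁴ = 1)
K(M) = -100*M (K(M) = -5*M*20 = -100*M)
1/(B(1/(h(3) + 16)) + K(-2*2)) = 1/(1 - (-200)*2) = 1/(1 - 100*(-4)) = 1/(1 + 400) = 1/401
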